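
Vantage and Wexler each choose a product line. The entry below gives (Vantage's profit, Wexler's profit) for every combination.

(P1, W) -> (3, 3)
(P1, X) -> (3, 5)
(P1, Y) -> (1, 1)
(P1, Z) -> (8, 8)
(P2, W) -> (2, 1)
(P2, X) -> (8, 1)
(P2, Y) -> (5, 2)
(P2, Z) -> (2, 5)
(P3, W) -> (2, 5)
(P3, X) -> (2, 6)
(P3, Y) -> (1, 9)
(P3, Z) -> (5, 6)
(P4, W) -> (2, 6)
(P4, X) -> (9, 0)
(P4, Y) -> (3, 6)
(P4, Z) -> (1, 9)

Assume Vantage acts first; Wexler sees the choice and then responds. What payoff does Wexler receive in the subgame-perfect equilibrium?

8

Backward induction with Vantage moving first.
- P1: Wexler compares 3, 5, 1, 8 and picks Z; Vantage would get 8.
- P2: Wexler compares 1, 1, 2, 5 and picks Z; Vantage would get 2.
- P3: Wexler compares 5, 6, 9, 6 and picks Y; Vantage would get 1.
- P4: Wexler compares 6, 0, 6, 9 and picks Z; Vantage would get 1.
Vantage's induced payoffs are 8, 2, 1, 1, so Vantage commits to P1. Subgame-perfect outcome: (P1, Z) with payoffs (8, 8).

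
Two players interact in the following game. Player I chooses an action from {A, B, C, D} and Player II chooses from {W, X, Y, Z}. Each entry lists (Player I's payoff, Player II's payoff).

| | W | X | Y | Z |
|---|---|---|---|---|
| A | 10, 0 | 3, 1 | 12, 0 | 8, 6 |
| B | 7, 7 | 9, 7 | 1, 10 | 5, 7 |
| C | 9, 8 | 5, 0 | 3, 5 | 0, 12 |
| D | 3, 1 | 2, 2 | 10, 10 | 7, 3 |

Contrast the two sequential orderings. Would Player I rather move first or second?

If Player I leads: Player II's best replies are A→Z, B→Y, C→Z, D→Y; Player I's induced payoffs 8, 1, 0, 10; outcome (D, Y), payoffs (10, 10).
If Player II leads: Player I's best replies are W→A, X→B, Y→A, Z→A; Player II's induced payoffs 0, 7, 0, 6; outcome (B, X), payoffs (9, 7).
Player I gets 10 moving first and 9 moving second, so Player I prefers to move first.

first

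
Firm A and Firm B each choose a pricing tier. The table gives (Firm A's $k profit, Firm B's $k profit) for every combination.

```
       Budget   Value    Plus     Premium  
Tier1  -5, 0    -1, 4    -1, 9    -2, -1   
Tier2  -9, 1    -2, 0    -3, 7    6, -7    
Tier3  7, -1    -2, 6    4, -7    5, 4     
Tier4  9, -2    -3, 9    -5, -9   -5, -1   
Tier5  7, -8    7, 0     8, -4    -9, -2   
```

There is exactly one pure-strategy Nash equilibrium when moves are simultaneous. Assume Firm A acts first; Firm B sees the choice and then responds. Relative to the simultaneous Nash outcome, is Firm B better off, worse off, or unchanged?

unchanged

Backward induction with Firm A moving first.
- Tier1: BR = Plus, leader payoff -1.
- Tier2: BR = Plus, leader payoff -3.
- Tier3: BR = Value, leader payoff -2.
- Tier4: BR = Value, leader payoff -3.
- Tier5: BR = Value, leader payoff 7.
Among -1, -3, -2, -3, 7, the best is 7 at Tier5. Subgame-perfect outcome: (Tier5, Value) with payoffs (7, 0).
For the simultaneous game, intersect best replies.
Firm A's best replies: Budget→Tier4; Value→Tier5; Plus→Tier5; Premium→Tier2.
Firm B's best replies: Tier1→Plus; Tier2→Plus; Tier3→Value; Tier4→Value; Tier5→Value.
The unique mutual best reply is (Tier5, Value), giving (7, 0).
Firm B earns 0 sequentially versus 0 at the Nash outcome: unchanged.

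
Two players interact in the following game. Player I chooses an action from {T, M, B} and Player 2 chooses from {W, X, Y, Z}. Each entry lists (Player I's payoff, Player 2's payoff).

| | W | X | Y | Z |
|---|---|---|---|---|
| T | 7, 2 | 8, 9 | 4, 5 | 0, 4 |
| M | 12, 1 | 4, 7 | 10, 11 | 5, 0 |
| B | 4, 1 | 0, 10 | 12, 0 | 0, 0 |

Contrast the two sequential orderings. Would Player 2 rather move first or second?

second

If Player I leads: Player 2's best replies are T→X, M→Y, B→X; Player I's induced payoffs 8, 10, 0; outcome (M, Y), payoffs (10, 11).
If Player 2 leads: Player I's best replies are W→M, X→T, Y→B, Z→M; Player 2's induced payoffs 1, 9, 0, 0; outcome (T, X), payoffs (8, 9).
Player 2 gets 9 moving first and 11 moving second, so Player 2 prefers to move second.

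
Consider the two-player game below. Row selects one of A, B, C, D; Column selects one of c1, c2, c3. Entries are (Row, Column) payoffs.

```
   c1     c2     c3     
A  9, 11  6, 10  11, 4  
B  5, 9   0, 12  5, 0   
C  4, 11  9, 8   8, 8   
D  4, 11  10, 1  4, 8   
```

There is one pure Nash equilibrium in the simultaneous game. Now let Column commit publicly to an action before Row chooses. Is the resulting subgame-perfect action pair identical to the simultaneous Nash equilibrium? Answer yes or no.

Work backward from Row's decision.
- c1 → Row plays A (best of 9, 5, 4, 4); Column gets 11.
- c2 → Row plays D (best of 6, 0, 9, 10); Column gets 1.
- c3 → Row plays A (best of 11, 5, 8, 4); Column gets 4.
Maximizing over 11, 1, 4, Column chooses c1. Subgame-perfect outcome: (A, c1) with payoffs (9, 11).
For the simultaneous game, intersect best replies.
Row's best replies: c1→A; c2→D; c3→A.
Column's best replies: A→c1; B→c2; C→c1; D→c1.
Only (A, c1) has each player best-responding; Nash payoffs (9, 11).
Sequential outcome (A, c1) coincides with the Nash profile (A, c1).

yes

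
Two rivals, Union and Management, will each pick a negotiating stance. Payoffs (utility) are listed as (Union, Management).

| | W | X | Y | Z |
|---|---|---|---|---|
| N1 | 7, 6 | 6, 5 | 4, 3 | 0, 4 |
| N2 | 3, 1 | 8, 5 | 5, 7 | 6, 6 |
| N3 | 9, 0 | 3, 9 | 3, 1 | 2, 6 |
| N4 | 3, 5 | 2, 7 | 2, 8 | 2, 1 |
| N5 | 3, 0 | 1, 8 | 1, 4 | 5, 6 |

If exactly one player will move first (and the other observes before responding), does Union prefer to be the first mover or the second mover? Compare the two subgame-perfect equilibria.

If Union leads: Management's best replies are N1→W, N2→Y, N3→X, N4→Y, N5→X; Union's induced payoffs 7, 5, 3, 2, 1; outcome (N1, W), payoffs (7, 6).
If Management leads: Union's best replies are W→N3, X→N2, Y→N2, Z→N2; Management's induced payoffs 0, 5, 7, 6; outcome (N2, Y), payoffs (5, 7).
Union gets 7 moving first and 5 moving second, so Union prefers to move first.

first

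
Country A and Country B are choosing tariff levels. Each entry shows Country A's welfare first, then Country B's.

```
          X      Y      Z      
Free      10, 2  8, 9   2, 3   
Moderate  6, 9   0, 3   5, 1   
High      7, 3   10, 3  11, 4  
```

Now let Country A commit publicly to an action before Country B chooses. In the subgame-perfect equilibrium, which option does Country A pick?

High

Solve by backward induction (Country A leads).
- Free: Country B compares 2, 9, 3 and picks Y; Country A would get 8.
- Moderate: Country B compares 9, 3, 1 and picks X; Country A would get 6.
- High: Country B compares 3, 3, 4 and picks Z; Country A would get 11.
Country A's induced payoffs are 8, 6, 11, so Country A commits to High. Subgame-perfect outcome: (High, Z) with payoffs (11, 4).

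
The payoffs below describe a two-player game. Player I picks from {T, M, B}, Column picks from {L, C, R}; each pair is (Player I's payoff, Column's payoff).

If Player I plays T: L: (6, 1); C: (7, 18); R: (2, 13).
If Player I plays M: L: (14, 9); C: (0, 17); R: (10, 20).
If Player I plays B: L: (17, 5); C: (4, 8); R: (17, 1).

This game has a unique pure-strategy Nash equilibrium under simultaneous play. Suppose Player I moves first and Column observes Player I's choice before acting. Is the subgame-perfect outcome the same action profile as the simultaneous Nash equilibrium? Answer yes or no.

Column best-responds to each possible Player I move:
- T → Column plays C (best of 1, 18, 13); Player I gets 7.
- M → Column plays R (best of 9, 17, 20); Player I gets 10.
- B → Column plays C (best of 5, 8, 1); Player I gets 4.
Maximizing over 7, 10, 4, Player I chooses M. Subgame-perfect outcome: (M, R) with payoffs (10, 20).
Under simultaneous play:
Player I's best replies: L→B; C→T; R→B.
Column's best replies: T→C; M→R; B→C.
The unique mutual best reply is (T, C), giving (7, 18).
Sequential outcome (M, R) differs from the Nash profile (T, C).

no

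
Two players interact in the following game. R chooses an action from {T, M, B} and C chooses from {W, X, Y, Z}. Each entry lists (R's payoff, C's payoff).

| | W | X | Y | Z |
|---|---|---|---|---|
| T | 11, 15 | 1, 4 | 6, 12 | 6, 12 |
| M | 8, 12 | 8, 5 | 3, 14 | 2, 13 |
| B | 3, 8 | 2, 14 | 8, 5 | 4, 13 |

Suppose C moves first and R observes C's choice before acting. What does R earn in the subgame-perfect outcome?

11

Solve by backward induction (C leads).
- W: BR = T, leader payoff 15.
- X: BR = M, leader payoff 5.
- Y: BR = B, leader payoff 5.
- Z: BR = T, leader payoff 12.
Among 15, 5, 5, 12, the best is 15 at W. Subgame-perfect outcome: (T, W) with payoffs (11, 15).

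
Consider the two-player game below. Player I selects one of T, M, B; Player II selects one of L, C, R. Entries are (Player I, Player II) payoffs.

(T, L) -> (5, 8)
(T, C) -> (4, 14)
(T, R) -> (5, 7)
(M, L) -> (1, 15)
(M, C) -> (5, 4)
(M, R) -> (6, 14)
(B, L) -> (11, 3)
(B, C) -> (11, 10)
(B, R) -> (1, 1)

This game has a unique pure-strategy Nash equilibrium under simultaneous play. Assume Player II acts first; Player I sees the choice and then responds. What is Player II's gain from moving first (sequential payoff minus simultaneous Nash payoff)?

Backward induction with Player II moving first.
- L: BR = B, leader payoff 3.
- C: BR = B, leader payoff 10.
- R: BR = M, leader payoff 14.
Maximizing over 3, 10, 14, Player II chooses R. Subgame-perfect outcome: (M, R) with payoffs (6, 14).
Now find the simultaneous Nash equilibrium.
Player I's best replies: L→B; C→B; R→M.
Player II's best replies: T→C; M→L; B→C.
The unique mutual best reply is (B, C), giving (11, 10).
Player II's commitment gain: 14 − 10 = 4.

4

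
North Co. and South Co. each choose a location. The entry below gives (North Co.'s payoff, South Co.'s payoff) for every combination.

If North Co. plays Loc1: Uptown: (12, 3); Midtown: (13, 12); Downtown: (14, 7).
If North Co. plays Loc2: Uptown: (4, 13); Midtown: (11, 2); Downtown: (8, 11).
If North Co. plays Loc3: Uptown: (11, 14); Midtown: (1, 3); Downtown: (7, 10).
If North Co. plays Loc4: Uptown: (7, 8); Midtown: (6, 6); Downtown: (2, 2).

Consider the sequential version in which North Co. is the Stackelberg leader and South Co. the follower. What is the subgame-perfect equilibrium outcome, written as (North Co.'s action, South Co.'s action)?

South Co. best-responds to each possible North Co. move:
- Loc1: South Co. compares 3, 12, 7 and picks Midtown; North Co. would get 13.
- Loc2: South Co. compares 13, 2, 11 and picks Uptown; North Co. would get 4.
- Loc3: South Co. compares 14, 3, 10 and picks Uptown; North Co. would get 11.
- Loc4: South Co. compares 8, 6, 2 and picks Uptown; North Co. would get 7.
North Co.'s induced payoffs are 13, 4, 11, 7, so North Co. commits to Loc1. Subgame-perfect outcome: (Loc1, Midtown) with payoffs (13, 12).

(Loc1, Midtown)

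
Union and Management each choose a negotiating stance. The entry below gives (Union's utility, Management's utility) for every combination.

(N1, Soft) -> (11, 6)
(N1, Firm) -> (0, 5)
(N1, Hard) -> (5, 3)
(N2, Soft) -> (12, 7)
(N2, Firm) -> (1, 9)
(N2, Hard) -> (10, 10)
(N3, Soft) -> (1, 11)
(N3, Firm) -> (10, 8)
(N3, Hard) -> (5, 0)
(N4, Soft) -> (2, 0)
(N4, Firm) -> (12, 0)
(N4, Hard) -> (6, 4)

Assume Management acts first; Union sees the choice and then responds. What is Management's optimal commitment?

Hard

Solve by backward induction (Management leads).
- Soft: Union compares 11, 12, 1, 2 and picks N2; Management would get 7.
- Firm: Union compares 0, 1, 10, 12 and picks N4; Management would get 0.
- Hard: Union compares 5, 10, 5, 6 and picks N2; Management would get 10.
Management's induced payoffs are 7, 0, 10, so Management commits to Hard. Subgame-perfect outcome: (N2, Hard) with payoffs (10, 10).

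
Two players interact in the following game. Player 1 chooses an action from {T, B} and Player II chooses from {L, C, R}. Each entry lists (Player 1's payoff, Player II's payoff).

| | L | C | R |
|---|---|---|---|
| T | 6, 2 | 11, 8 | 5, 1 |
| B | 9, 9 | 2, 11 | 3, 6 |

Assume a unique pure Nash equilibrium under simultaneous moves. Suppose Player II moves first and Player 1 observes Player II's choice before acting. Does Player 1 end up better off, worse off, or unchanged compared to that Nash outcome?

worse off

Work backward from Player 1's decision.
- L → Player 1 plays B (best of 6, 9); Player II gets 9.
- C → Player 1 plays T (best of 11, 2); Player II gets 8.
- R → Player 1 plays T (best of 5, 3); Player II gets 1.
Among 9, 8, 1, the best is 9 at L. Subgame-perfect outcome: (B, L) with payoffs (9, 9).
Now find the simultaneous Nash equilibrium.
Player 1's best replies: L→B; C→T; R→T.
Player II's best replies: T→C; B→C.
The unique mutual best reply is (T, C), giving (11, 8).
Player 1 earns 9 sequentially versus 11 at the Nash outcome: worse off.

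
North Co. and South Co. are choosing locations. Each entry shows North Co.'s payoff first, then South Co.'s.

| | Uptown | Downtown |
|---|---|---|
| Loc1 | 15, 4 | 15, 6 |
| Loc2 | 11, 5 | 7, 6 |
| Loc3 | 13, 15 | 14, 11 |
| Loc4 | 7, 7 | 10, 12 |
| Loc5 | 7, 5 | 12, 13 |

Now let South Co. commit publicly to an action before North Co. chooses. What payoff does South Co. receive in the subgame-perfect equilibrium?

6

Solve by backward induction (South Co. leads).
- Uptown → North Co. plays Loc1 (best of 15, 11, 13, 7, 7); South Co. gets 4.
- Downtown → North Co. plays Loc1 (best of 15, 7, 14, 10, 12); South Co. gets 6.
South Co.'s induced payoffs are 4, 6, so South Co. commits to Downtown. Subgame-perfect outcome: (Loc1, Downtown) with payoffs (15, 6).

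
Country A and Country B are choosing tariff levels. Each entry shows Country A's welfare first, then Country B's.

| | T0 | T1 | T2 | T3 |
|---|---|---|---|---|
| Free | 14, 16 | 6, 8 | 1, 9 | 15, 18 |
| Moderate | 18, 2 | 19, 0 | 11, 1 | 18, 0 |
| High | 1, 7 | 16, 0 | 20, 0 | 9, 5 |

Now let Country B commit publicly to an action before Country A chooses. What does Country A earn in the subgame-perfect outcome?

18

Work backward from Country A's decision.
- T0: BR = Moderate, leader payoff 2.
- T1: BR = Moderate, leader payoff 0.
- T2: BR = High, leader payoff 0.
- T3: BR = Moderate, leader payoff 0.
Country B's induced payoffs are 2, 0, 0, 0, so Country B commits to T0. Subgame-perfect outcome: (Moderate, T0) with payoffs (18, 2).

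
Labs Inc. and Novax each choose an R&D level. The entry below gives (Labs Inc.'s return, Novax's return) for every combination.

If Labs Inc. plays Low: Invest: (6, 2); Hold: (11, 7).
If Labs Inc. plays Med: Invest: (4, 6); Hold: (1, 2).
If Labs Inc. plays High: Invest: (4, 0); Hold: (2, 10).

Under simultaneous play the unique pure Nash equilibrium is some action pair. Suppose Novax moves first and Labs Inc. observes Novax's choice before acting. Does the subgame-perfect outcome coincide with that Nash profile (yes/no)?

yes

Work backward from Labs Inc.'s decision.
- Invest: Labs Inc. compares 6, 4, 4 and picks Low; Novax would get 2.
- Hold: Labs Inc. compares 11, 1, 2 and picks Low; Novax would get 7.
Novax's induced payoffs are 2, 7, so Novax commits to Hold. Subgame-perfect outcome: (Low, Hold) with payoffs (11, 7).
For the simultaneous game, intersect best replies.
Labs Inc.'s best replies: Invest→Low; Hold→Low.
Novax's best replies: Low→Hold; Med→Invest; High→Hold.
Only (Low, Hold) has each player best-responding; Nash payoffs (11, 7).
Sequential outcome (Low, Hold) coincides with the Nash profile (Low, Hold).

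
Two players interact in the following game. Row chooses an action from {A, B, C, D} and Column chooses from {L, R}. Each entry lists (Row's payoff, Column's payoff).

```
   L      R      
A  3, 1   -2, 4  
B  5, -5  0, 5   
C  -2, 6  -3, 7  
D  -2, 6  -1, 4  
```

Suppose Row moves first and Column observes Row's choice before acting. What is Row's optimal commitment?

B

Solve by backward induction (Row leads).
- A → Column plays R (best of 1, 4); Row gets -2.
- B → Column plays R (best of -5, 5); Row gets 0.
- C → Column plays R (best of 6, 7); Row gets -3.
- D → Column plays L (best of 6, 4); Row gets -2.
Maximizing over -2, 0, -3, -2, Row chooses B. Subgame-perfect outcome: (B, R) with payoffs (0, 5).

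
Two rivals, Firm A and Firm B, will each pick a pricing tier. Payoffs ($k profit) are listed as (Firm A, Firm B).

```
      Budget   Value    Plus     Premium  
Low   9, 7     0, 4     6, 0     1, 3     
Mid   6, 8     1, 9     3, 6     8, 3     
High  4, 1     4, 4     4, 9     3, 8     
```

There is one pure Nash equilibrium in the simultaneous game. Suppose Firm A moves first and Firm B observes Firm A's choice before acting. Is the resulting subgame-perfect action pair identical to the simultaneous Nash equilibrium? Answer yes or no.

yes

Firm B best-responds to each possible Firm A move:
- Low → Firm B plays Budget (best of 7, 4, 0, 3); Firm A gets 9.
- Mid → Firm B plays Value (best of 8, 9, 6, 3); Firm A gets 1.
- High → Firm B plays Plus (best of 1, 4, 9, 8); Firm A gets 4.
Maximizing over 9, 1, 4, Firm A chooses Low. Subgame-perfect outcome: (Low, Budget) with payoffs (9, 7).
For the simultaneous game, intersect best replies.
Firm A's best replies: Budget→Low; Value→High; Plus→Low; Premium→Mid.
Firm B's best replies: Low→Budget; Mid→Value; High→Plus.
Only (Low, Budget) has each player best-responding; Nash payoffs (9, 7).
Sequential outcome (Low, Budget) coincides with the Nash profile (Low, Budget).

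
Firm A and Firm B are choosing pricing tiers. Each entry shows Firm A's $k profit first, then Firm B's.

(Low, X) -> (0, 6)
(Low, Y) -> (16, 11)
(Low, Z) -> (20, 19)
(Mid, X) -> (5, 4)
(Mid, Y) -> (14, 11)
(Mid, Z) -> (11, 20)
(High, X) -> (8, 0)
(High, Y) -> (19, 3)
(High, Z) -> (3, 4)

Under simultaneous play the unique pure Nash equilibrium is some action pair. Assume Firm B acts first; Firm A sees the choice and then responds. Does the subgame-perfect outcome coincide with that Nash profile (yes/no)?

yes

Solve by backward induction (Firm B leads).
- X: Firm A compares 0, 5, 8 and picks High; Firm B would get 0.
- Y: Firm A compares 16, 14, 19 and picks High; Firm B would get 3.
- Z: Firm A compares 20, 11, 3 and picks Low; Firm B would get 19.
Among 0, 3, 19, the best is 19 at Z. Subgame-perfect outcome: (Low, Z) with payoffs (20, 19).
For the simultaneous game, intersect best replies.
Firm A's best replies: X→High; Y→High; Z→Low.
Firm B's best replies: Low→Z; Mid→Z; High→Z.
Only (Low, Z) has each player best-responding; Nash payoffs (20, 19).
Sequential outcome (Low, Z) coincides with the Nash profile (Low, Z).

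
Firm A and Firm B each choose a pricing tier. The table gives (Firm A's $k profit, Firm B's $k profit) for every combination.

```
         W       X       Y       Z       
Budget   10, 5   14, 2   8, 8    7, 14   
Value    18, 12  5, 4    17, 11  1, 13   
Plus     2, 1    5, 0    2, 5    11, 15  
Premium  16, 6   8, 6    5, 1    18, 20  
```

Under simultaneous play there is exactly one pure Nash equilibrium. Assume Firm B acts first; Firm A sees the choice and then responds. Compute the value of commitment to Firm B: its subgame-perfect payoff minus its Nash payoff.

Solve by backward induction (Firm B leads).
- W → Firm A plays Value (best of 10, 18, 2, 16); Firm B gets 12.
- X → Firm A plays Budget (best of 14, 5, 5, 8); Firm B gets 2.
- Y → Firm A plays Value (best of 8, 17, 2, 5); Firm B gets 11.
- Z → Firm A plays Premium (best of 7, 1, 11, 18); Firm B gets 20.
Among 12, 2, 11, 20, the best is 20 at Z. Subgame-perfect outcome: (Premium, Z) with payoffs (18, 20).
Now find the simultaneous Nash equilibrium.
Firm A's best replies: W→Value; X→Budget; Y→Value; Z→Premium.
Firm B's best replies: Budget→Z; Value→Z; Plus→Z; Premium→Z.
The unique mutual best reply is (Premium, Z), giving (18, 20).
Firm B's commitment gain: 20 − 20 = 0.

0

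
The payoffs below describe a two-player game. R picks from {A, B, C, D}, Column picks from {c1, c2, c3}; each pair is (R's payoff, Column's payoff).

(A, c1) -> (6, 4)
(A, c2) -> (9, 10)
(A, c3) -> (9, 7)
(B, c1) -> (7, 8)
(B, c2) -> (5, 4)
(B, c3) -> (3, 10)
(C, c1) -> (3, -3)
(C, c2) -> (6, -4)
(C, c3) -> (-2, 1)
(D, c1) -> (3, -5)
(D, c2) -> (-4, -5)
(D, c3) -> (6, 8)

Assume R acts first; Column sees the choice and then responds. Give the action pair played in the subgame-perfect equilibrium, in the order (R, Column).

(A, c2)

Work backward from Column's decision.
- A → Column plays c2 (best of 4, 10, 7); R gets 9.
- B → Column plays c3 (best of 8, 4, 10); R gets 3.
- C → Column plays c3 (best of -3, -4, 1); R gets -2.
- D → Column plays c3 (best of -5, -5, 8); R gets 6.
Maximizing over 9, 3, -2, 6, R chooses A. Subgame-perfect outcome: (A, c2) with payoffs (9, 10).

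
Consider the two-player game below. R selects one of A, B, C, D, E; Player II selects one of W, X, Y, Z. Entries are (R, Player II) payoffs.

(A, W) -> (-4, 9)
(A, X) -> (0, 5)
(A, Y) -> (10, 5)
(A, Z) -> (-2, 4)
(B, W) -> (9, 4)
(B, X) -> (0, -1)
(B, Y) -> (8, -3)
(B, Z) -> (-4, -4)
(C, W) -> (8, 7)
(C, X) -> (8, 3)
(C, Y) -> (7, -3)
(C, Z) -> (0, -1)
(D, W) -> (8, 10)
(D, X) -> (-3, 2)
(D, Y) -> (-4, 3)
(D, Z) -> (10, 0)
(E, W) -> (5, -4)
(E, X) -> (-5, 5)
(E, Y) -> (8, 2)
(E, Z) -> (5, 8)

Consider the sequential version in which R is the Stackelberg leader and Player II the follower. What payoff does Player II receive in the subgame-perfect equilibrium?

Backward induction with R moving first.
- A: BR = W, leader payoff -4.
- B: BR = W, leader payoff 9.
- C: BR = W, leader payoff 8.
- D: BR = W, leader payoff 8.
- E: BR = Z, leader payoff 5.
Among -4, 9, 8, 8, 5, the best is 9 at B. Subgame-perfect outcome: (B, W) with payoffs (9, 4).

4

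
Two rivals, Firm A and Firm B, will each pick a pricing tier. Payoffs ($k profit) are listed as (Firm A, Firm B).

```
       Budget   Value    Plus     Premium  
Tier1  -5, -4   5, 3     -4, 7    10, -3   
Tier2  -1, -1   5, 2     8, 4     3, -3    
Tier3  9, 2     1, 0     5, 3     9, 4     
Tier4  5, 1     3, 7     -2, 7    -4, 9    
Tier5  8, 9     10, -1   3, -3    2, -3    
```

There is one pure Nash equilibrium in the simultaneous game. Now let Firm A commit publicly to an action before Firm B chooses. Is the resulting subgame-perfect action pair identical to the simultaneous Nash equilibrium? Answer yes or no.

Solve by backward induction (Firm A leads).
- Tier1: BR = Plus, leader payoff -4.
- Tier2: BR = Plus, leader payoff 8.
- Tier3: BR = Premium, leader payoff 9.
- Tier4: BR = Premium, leader payoff -4.
- Tier5: BR = Budget, leader payoff 8.
Among -4, 8, 9, -4, 8, the best is 9 at Tier3. Subgame-perfect outcome: (Tier3, Premium) with payoffs (9, 4).
Under simultaneous play:
Firm A's best replies: Budget→Tier3; Value→Tier5; Plus→Tier2; Premium→Tier1.
Firm B's best replies: Tier1→Plus; Tier2→Plus; Tier3→Premium; Tier4→Premium; Tier5→Budget.
The unique mutual best reply is (Tier2, Plus), giving (8, 4).
Sequential outcome (Tier3, Premium) differs from the Nash profile (Tier2, Plus).

no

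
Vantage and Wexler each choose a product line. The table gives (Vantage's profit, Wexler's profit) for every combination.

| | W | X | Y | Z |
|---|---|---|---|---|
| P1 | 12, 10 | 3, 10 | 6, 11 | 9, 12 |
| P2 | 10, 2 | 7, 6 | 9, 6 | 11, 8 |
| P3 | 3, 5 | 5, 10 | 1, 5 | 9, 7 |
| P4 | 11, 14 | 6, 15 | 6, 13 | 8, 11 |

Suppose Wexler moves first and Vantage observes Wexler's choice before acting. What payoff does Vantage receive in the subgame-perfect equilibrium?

Vantage best-responds to each possible Wexler move:
- W → Vantage plays P1 (best of 12, 10, 3, 11); Wexler gets 10.
- X → Vantage plays P2 (best of 3, 7, 5, 6); Wexler gets 6.
- Y → Vantage plays P2 (best of 6, 9, 1, 6); Wexler gets 6.
- Z → Vantage plays P2 (best of 9, 11, 9, 8); Wexler gets 8.
Maximizing over 10, 6, 6, 8, Wexler chooses W. Subgame-perfect outcome: (P1, W) with payoffs (12, 10).

12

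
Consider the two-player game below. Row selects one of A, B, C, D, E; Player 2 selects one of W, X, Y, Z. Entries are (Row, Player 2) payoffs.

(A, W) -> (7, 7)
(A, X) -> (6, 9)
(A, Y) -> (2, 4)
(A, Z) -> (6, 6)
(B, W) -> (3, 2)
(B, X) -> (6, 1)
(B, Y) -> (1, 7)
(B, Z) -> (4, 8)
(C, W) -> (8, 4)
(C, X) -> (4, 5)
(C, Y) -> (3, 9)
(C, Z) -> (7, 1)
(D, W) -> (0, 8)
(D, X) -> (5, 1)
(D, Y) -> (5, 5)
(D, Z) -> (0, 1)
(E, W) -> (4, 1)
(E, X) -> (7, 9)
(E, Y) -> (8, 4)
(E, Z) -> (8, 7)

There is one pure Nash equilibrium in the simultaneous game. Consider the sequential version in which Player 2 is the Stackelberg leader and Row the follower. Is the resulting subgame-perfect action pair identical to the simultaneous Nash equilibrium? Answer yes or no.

Solve by backward induction (Player 2 leads).
- W → Row plays C (best of 7, 3, 8, 0, 4); Player 2 gets 4.
- X → Row plays E (best of 6, 6, 4, 5, 7); Player 2 gets 9.
- Y → Row plays E (best of 2, 1, 3, 5, 8); Player 2 gets 4.
- Z → Row plays E (best of 6, 4, 7, 0, 8); Player 2 gets 7.
Player 2's induced payoffs are 4, 9, 4, 7, so Player 2 commits to X. Subgame-perfect outcome: (E, X) with payoffs (7, 9).
Now find the simultaneous Nash equilibrium.
Row's best replies: W→C; X→E; Y→E; Z→E.
Player 2's best replies: A→X; B→Z; C→Y; D→W; E→X.
Only (E, X) has each player best-responding; Nash payoffs (7, 9).
Sequential outcome (E, X) coincides with the Nash profile (E, X).

yes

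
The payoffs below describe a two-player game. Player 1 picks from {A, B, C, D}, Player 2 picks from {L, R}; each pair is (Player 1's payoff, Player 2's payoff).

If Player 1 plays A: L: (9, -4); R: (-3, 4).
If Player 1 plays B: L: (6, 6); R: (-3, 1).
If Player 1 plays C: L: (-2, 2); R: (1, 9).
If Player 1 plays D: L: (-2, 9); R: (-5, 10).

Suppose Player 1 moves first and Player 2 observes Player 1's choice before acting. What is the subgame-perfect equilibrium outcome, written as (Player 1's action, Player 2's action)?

(B, L)

Work backward from Player 2's decision.
- A: Player 2 compares -4, 4 and picks R; Player 1 would get -3.
- B: Player 2 compares 6, 1 and picks L; Player 1 would get 6.
- C: Player 2 compares 2, 9 and picks R; Player 1 would get 1.
- D: Player 2 compares 9, 10 and picks R; Player 1 would get -5.
Among -3, 6, 1, -5, the best is 6 at B. Subgame-perfect outcome: (B, L) with payoffs (6, 6).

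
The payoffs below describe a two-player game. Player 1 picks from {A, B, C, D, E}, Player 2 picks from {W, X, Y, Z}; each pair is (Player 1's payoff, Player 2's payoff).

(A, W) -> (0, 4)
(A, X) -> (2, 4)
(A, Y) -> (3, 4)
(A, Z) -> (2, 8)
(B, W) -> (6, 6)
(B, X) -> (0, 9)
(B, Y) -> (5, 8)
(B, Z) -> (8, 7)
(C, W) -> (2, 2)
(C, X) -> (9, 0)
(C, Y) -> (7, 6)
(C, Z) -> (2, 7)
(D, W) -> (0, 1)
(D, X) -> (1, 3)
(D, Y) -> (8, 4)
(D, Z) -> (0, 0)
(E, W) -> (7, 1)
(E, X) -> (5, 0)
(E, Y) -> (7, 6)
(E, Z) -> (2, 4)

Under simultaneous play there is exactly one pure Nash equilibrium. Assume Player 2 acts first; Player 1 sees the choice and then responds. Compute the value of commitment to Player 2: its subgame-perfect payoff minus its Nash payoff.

Player 1 best-responds to each possible Player 2 move:
- W: BR = E, leader payoff 1.
- X: BR = C, leader payoff 0.
- Y: BR = D, leader payoff 4.
- Z: BR = B, leader payoff 7.
Among 1, 0, 4, 7, the best is 7 at Z. Subgame-perfect outcome: (B, Z) with payoffs (8, 7).
Now find the simultaneous Nash equilibrium.
Player 1's best replies: W→E; X→C; Y→D; Z→B.
Player 2's best replies: A→Z; B→X; C→Z; D→Y; E→Y.
The unique mutual best reply is (D, Y), giving (8, 4).
Player 2's commitment gain: 7 − 4 = 3.

3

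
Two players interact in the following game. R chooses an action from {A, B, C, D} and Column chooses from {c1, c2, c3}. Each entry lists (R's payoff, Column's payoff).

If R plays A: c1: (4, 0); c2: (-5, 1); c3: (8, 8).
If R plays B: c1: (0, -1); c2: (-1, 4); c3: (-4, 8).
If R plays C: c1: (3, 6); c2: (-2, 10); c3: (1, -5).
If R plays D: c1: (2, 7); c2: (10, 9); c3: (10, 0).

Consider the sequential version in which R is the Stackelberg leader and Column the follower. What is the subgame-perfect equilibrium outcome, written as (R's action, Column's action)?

Column best-responds to each possible R move:
- A: Column compares 0, 1, 8 and picks c3; R would get 8.
- B: Column compares -1, 4, 8 and picks c3; R would get -4.
- C: Column compares 6, 10, -5 and picks c2; R would get -2.
- D: Column compares 7, 9, 0 and picks c2; R would get 10.
Among 8, -4, -2, 10, the best is 10 at D. Subgame-perfect outcome: (D, c2) with payoffs (10, 9).

(D, c2)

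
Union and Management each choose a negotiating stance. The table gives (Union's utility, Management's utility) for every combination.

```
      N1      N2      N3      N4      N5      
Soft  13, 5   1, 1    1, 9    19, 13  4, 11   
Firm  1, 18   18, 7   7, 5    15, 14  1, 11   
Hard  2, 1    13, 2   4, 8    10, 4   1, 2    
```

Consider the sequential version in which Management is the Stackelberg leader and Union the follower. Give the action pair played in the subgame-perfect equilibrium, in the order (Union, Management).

Union best-responds to each possible Management move:
- N1: BR = Soft, leader payoff 5.
- N2: BR = Firm, leader payoff 7.
- N3: BR = Firm, leader payoff 5.
- N4: BR = Soft, leader payoff 13.
- N5: BR = Soft, leader payoff 11.
Among 5, 7, 5, 13, 11, the best is 13 at N4. Subgame-perfect outcome: (Soft, N4) with payoffs (19, 13).

(Soft, N4)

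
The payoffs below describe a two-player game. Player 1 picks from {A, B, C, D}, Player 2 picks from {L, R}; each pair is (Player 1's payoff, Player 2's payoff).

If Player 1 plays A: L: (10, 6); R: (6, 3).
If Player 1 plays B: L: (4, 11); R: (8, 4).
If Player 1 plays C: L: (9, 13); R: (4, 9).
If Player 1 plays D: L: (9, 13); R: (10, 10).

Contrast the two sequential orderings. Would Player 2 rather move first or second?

first

If Player 1 leads: Player 2's best replies are A→L, B→L, C→L, D→L; Player 1's induced payoffs 10, 4, 9, 9; outcome (A, L), payoffs (10, 6).
If Player 2 leads: Player 1's best replies are L→A, R→D; Player 2's induced payoffs 6, 10; outcome (D, R), payoffs (10, 10).
Player 2 gets 10 moving first and 6 moving second, so Player 2 prefers to move first.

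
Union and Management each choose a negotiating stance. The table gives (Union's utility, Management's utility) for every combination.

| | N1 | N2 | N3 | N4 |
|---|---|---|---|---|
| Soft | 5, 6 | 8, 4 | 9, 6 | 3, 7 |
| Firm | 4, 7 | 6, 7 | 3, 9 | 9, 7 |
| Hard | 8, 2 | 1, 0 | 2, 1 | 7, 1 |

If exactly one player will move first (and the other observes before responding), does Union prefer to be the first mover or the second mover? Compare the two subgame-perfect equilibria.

If Union leads: Management's best replies are Soft→N4, Firm→N3, Hard→N1; Union's induced payoffs 3, 3, 8; outcome (Hard, N1), payoffs (8, 2).
If Management leads: Union's best replies are N1→Hard, N2→Soft, N3→Soft, N4→Firm; Management's induced payoffs 2, 4, 6, 7; outcome (Firm, N4), payoffs (9, 7).
Union gets 8 moving first and 9 moving second, so Union prefers to move second.

second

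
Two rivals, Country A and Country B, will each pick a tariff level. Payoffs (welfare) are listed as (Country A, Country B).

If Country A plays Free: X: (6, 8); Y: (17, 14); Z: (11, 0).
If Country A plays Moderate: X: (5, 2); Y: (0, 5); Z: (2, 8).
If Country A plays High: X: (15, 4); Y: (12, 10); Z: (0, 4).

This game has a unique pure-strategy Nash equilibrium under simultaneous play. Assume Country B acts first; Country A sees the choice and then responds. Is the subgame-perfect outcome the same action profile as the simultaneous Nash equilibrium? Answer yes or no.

Country A best-responds to each possible Country B move:
- X → Country A plays High (best of 6, 5, 15); Country B gets 4.
- Y → Country A plays Free (best of 17, 0, 12); Country B gets 14.
- Z → Country A plays Free (best of 11, 2, 0); Country B gets 0.
Country B's induced payoffs are 4, 14, 0, so Country B commits to Y. Subgame-perfect outcome: (Free, Y) with payoffs (17, 14).
For the simultaneous game, intersect best replies.
Country A's best replies: X→High; Y→Free; Z→Free.
Country B's best replies: Free→Y; Moderate→Z; High→Y.
The unique mutual best reply is (Free, Y), giving (17, 14).
Sequential outcome (Free, Y) coincides with the Nash profile (Free, Y).

yes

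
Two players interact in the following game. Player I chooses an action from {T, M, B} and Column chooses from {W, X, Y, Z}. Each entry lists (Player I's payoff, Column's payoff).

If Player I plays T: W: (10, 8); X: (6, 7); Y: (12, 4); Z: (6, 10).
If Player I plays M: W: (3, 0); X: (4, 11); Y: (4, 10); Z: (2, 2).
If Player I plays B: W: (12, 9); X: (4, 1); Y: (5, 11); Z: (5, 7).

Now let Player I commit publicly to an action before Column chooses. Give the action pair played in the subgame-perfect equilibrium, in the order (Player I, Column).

(T, Z)

Column best-responds to each possible Player I move:
- T: BR = Z, leader payoff 6.
- M: BR = X, leader payoff 4.
- B: BR = Y, leader payoff 5.
Player I's induced payoffs are 6, 4, 5, so Player I commits to T. Subgame-perfect outcome: (T, Z) with payoffs (6, 10).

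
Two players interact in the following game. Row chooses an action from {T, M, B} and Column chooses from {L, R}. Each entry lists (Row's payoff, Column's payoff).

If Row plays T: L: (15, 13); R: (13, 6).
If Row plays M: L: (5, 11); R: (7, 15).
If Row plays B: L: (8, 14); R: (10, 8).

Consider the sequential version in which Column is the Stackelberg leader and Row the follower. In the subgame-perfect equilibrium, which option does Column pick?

L

Row best-responds to each possible Column move:
- L: Row compares 15, 5, 8 and picks T; Column would get 13.
- R: Row compares 13, 7, 10 and picks T; Column would get 6.
Among 13, 6, the best is 13 at L. Subgame-perfect outcome: (T, L) with payoffs (15, 13).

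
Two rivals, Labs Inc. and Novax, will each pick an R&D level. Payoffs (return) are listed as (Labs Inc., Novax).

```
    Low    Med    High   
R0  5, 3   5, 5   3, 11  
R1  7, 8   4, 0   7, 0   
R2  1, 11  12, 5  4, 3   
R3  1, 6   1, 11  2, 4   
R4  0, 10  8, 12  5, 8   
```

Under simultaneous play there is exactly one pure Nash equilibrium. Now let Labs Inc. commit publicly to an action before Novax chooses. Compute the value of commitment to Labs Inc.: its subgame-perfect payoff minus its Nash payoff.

1

Work backward from Novax's decision.
- R0 → Novax plays High (best of 3, 5, 11); Labs Inc. gets 3.
- R1 → Novax plays Low (best of 8, 0, 0); Labs Inc. gets 7.
- R2 → Novax plays Low (best of 11, 5, 3); Labs Inc. gets 1.
- R3 → Novax plays Med (best of 6, 11, 4); Labs Inc. gets 1.
- R4 → Novax plays Med (best of 10, 12, 8); Labs Inc. gets 8.
Among 3, 7, 1, 1, 8, the best is 8 at R4. Subgame-perfect outcome: (R4, Med) with payoffs (8, 12).
For the simultaneous game, intersect best replies.
Labs Inc.'s best replies: Low→R1; Med→R2; High→R1.
Novax's best replies: R0→High; R1→Low; R2→Low; R3→Med; R4→Med.
The unique mutual best reply is (R1, Low), giving (7, 8).
Labs Inc.'s commitment gain: 8 − 7 = 1.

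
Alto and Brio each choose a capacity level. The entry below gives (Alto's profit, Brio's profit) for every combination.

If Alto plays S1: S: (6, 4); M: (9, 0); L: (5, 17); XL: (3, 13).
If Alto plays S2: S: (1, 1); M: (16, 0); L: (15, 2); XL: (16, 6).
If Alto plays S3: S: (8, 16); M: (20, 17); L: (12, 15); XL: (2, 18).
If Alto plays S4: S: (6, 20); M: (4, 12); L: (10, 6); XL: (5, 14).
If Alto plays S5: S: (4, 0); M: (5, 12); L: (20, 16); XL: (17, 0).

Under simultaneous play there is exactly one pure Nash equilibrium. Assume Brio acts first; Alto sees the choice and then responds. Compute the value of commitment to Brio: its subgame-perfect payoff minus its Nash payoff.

1

Solve by backward induction (Brio leads).
- S → Alto plays S3 (best of 6, 1, 8, 6, 4); Brio gets 16.
- M → Alto plays S3 (best of 9, 16, 20, 4, 5); Brio gets 17.
- L → Alto plays S5 (best of 5, 15, 12, 10, 20); Brio gets 16.
- XL → Alto plays S5 (best of 3, 16, 2, 5, 17); Brio gets 0.
Maximizing over 16, 17, 16, 0, Brio chooses M. Subgame-perfect outcome: (S3, M) with payoffs (20, 17).
For the simultaneous game, intersect best replies.
Alto's best replies: S→S3; M→S3; L→S5; XL→S5.
Brio's best replies: S1→L; S2→XL; S3→XL; S4→S; S5→L.
Only (S5, L) has each player best-responding; Nash payoffs (20, 16).
Brio's commitment gain: 17 − 16 = 1.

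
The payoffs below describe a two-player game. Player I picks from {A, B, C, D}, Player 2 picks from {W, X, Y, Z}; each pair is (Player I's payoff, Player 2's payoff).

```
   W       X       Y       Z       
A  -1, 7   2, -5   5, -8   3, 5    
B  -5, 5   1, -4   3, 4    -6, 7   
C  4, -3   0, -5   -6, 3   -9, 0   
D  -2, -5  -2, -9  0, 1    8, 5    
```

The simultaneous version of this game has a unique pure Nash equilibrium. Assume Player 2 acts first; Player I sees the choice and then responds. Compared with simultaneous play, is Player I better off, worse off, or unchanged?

unchanged

Work backward from Player I's decision.
- W → Player I plays C (best of -1, -5, 4, -2); Player 2 gets -3.
- X → Player I plays A (best of 2, 1, 0, -2); Player 2 gets -5.
- Y → Player I plays A (best of 5, 3, -6, 0); Player 2 gets -8.
- Z → Player I plays D (best of 3, -6, -9, 8); Player 2 gets 5.
Among -3, -5, -8, 5, the best is 5 at Z. Subgame-perfect outcome: (D, Z) with payoffs (8, 5).
Under simultaneous play:
Player I's best replies: W→C; X→A; Y→A; Z→D.
Player 2's best replies: A→W; B→Z; C→Y; D→Z.
The unique mutual best reply is (D, Z), giving (8, 5).
Player I earns 8 sequentially versus 8 at the Nash outcome: unchanged.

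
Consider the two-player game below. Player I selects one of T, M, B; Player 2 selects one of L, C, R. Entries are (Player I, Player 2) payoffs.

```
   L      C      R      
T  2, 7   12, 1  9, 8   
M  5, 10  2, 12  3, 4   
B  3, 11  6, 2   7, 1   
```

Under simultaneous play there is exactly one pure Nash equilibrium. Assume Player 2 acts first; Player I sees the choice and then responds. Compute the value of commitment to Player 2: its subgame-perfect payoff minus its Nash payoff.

Backward induction with Player 2 moving first.
- L: Player I compares 2, 5, 3 and picks M; Player 2 would get 10.
- C: Player I compares 12, 2, 6 and picks T; Player 2 would get 1.
- R: Player I compares 9, 3, 7 and picks T; Player 2 would get 8.
Among 10, 1, 8, the best is 10 at L. Subgame-perfect outcome: (M, L) with payoffs (5, 10).
Under simultaneous play:
Player I's best replies: L→M; C→T; R→T.
Player 2's best replies: T→R; M→C; B→L.
The unique mutual best reply is (T, R), giving (9, 8).
Player 2's commitment gain: 10 − 8 = 2.

2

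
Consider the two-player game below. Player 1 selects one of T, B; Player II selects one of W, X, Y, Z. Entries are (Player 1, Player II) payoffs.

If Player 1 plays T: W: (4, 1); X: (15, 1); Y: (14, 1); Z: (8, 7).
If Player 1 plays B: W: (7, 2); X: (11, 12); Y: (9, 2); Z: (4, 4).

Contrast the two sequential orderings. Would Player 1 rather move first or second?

If Player 1 leads: Player II's best replies are T→Z, B→X; Player 1's induced payoffs 8, 11; outcome (B, X), payoffs (11, 12).
If Player II leads: Player 1's best replies are W→B, X→T, Y→T, Z→T; Player II's induced payoffs 2, 1, 1, 7; outcome (T, Z), payoffs (8, 7).
Player 1 gets 11 moving first and 8 moving second, so Player 1 prefers to move first.

first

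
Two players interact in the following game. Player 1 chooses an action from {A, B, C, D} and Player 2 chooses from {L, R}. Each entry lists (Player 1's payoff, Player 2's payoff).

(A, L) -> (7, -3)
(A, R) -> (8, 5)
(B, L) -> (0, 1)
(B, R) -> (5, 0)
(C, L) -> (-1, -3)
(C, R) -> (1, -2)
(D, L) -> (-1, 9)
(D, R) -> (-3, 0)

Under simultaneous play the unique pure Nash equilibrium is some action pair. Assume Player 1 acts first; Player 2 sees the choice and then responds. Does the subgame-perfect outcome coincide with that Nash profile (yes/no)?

Work backward from Player 2's decision.
- A: Player 2 compares -3, 5 and picks R; Player 1 would get 8.
- B: Player 2 compares 1, 0 and picks L; Player 1 would get 0.
- C: Player 2 compares -3, -2 and picks R; Player 1 would get 1.
- D: Player 2 compares 9, 0 and picks L; Player 1 would get -1.
Maximizing over 8, 0, 1, -1, Player 1 chooses A. Subgame-perfect outcome: (A, R) with payoffs (8, 5).
Under simultaneous play:
Player 1's best replies: L→A; R→A.
Player 2's best replies: A→R; B→L; C→R; D→L.
Only (A, R) has each player best-responding; Nash payoffs (8, 5).
Sequential outcome (A, R) coincides with the Nash profile (A, R).

yes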